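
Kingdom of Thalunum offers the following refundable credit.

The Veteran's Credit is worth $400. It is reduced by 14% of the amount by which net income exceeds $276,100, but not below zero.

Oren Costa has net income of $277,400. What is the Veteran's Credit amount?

Veteran's Credit: 14% of the $1,300 excess over $276,100 is $182; credit = $400 − $182 = $218.

$218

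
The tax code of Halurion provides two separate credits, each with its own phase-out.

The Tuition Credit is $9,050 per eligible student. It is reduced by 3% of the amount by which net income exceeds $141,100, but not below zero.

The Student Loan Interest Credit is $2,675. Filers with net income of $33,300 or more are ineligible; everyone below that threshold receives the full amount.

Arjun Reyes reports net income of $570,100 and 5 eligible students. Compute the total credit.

Tuition Credit: base = 5 × $9,050 = $45,250. 3% of the $429,000 excess over $141,100 is $12,870; credit = $45,250 − $12,870 = $32,380.
Student Loan Interest Credit: $570,100 meets or exceeds the $33,300 cutoff, so the credit is $0.
Total: $32,380 + $0 = $32,380.

$32,380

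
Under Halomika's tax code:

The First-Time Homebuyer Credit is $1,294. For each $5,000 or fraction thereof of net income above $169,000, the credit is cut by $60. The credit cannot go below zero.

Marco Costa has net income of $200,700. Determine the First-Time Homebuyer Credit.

$874

First-Time Homebuyer Credit: income exceeds $169,000 by $31,700, which is 7 full-or-partial $5,000 increments; reduction = 7 × $60 = $420, leaving $874.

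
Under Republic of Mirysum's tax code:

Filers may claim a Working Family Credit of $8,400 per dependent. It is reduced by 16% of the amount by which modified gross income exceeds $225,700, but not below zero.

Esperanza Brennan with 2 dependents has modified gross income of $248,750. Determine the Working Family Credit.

$13,112

Working Family Credit: base = 2 × $8,400 = $16,800. 16% of the $23,050 excess over $225,700 is $3,688; credit = $16,800 − $3,688 = $13,112.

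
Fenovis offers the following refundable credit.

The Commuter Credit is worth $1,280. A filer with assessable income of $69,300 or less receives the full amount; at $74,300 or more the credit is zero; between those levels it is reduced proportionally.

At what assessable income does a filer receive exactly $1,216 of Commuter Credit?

$69,550

$1,216 is 1,216/1,280 of the full $1,280, so 64/1,280 of the $5,000 range has been used: income = $69,300 + $5,000 × 64/1,280 = $69,550.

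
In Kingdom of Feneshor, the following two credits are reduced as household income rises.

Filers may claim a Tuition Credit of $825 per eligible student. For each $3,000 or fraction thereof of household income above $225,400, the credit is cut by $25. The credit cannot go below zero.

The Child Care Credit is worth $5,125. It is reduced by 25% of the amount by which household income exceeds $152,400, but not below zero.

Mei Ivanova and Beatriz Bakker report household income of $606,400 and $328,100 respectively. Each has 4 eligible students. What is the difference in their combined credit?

$2,300

Mei ($606,400): Tuition Credit: base = 4 × $825 = $3,300. income exceeds $225,400 by $381,000, which is 127 full-or-partial $3,000 increments; reduction = 127 × $25 = $3,175, leaving $125. Child Care Credit: 25% of the $454,000 excess over $152,400 is $113,500 ≥ base, so the credit is $0. total $125 + $0 = $125
Beatriz ($328,100): Tuition Credit: base = 4 × $825 = $3,300. income exceeds $225,400 by $102,700, which is 35 full-or-partial $3,000 increments; reduction = 35 × $25 = $875, leaving $2,425. Child Care Credit: 25% of the $175,700 excess over $152,400 is $43,925 ≥ base, so the credit is $0. total $2,425 + $0 = $2,425
Difference: |$125 − $2,425| = $2,300.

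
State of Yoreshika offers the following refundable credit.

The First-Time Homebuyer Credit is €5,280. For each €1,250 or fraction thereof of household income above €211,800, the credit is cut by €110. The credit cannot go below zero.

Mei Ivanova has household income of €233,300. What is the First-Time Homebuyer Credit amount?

First-Time Homebuyer Credit: income exceeds €211,800 by €21,500, which is 18 full-or-partial €1,250 increments; reduction = 18 × €110 = €1,980, leaving €3,300.

€3,300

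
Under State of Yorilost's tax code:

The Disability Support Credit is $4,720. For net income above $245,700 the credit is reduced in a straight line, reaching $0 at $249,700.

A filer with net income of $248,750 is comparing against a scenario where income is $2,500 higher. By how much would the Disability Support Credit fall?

At $248,750 — $248,750 is $3,050 into a $4,000 phase-out range, leaving 950/4,000 of the credit: $4,720 × 950/4,000 = $1,121.
At $251,250 — $251,250 is at or above $249,700, so the credit is $0.
Lost: $1,121 − $0 = $1,121.

$1,121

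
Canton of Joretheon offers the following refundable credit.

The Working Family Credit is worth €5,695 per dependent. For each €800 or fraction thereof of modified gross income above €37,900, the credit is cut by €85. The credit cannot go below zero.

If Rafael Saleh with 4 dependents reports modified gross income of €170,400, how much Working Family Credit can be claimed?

Working Family Credit: base = 4 × €5,695 = €22,780. income exceeds €37,900 by €132,500, which is 166 full-or-partial €800 increments; reduction = 166 × €85 = €14,110, leaving €8,670.

€8,670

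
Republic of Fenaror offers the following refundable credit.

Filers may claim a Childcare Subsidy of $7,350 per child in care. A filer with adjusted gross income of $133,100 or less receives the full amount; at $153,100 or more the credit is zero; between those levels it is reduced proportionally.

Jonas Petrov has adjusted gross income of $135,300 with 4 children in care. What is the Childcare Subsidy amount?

Childcare Subsidy: base = 4 × $7,350 = $29,400. $135,300 is $2,200 into a $20,000 phase-out range, leaving 17,800/20,000 of the credit: $29,400 × 17,800/20,000 = $26,166.

$26,166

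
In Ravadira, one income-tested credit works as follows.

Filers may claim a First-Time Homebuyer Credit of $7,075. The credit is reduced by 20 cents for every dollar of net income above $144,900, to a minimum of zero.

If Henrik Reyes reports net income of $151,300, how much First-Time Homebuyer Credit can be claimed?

$5,795

First-Time Homebuyer Credit: 20% of the $6,400 excess over $144,900 is $1,280; credit = $7,075 − $1,280 = $5,795.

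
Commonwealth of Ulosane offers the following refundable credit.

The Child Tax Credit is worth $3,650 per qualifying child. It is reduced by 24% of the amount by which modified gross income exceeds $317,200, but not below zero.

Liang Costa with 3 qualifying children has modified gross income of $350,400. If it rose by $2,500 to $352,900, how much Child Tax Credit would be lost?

At $350,400 — base = 3 × $3,650 = $10,950. 24% of the $33,200 excess over $317,200 is $7,968; credit = $10,950 − $7,968 = $2,982.
At $352,900 — base = 3 × $3,650 = $10,950. 24% of the $35,700 excess over $317,200 is $8,568; credit = $10,950 − $8,568 = $2,382.
Lost: $2,982 − $2,382 = $600.

$600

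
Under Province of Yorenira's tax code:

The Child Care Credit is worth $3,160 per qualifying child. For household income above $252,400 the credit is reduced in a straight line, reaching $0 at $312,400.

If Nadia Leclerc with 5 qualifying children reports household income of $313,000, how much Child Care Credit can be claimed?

$0

Child Care Credit: base = 5 × $3,160 = $15,800. $313,000 is at or above $312,400, so the credit is $0.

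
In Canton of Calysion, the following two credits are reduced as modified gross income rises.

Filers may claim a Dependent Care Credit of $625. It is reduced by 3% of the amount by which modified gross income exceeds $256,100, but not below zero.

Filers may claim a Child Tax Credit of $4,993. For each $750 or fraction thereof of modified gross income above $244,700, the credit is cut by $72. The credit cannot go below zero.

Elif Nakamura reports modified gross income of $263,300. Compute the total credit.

$3,602

Dependent Care Credit: 3% of the $7,200 excess over $256,100 is $216; credit = $625 − $216 = $409.
Child Tax Credit: income exceeds $244,700 by $18,600, which is 25 full-or-partial $750 increments; reduction = 25 × $72 = $1,800, leaving $3,193.
Total: $409 + $3,193 = $3,602.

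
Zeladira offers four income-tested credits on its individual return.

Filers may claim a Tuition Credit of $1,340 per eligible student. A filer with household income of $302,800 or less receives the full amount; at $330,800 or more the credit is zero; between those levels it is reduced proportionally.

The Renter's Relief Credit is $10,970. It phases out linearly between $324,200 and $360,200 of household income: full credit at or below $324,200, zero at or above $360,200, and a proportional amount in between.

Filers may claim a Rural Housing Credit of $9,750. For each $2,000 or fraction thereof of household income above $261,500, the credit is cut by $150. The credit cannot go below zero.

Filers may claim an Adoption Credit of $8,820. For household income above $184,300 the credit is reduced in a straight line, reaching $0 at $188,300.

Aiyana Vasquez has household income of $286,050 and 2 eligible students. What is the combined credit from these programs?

$21,450

Tuition Credit: base = 2 × $1,340 = $2,680. $286,050 is at or below the $302,800 threshold, so the full $2,680 applies.
Renter's Relief Credit: $286,050 is at or below the $324,200 threshold, so the full $10,970 applies.
Rural Housing Credit: income exceeds $261,500 by $24,550, which is 13 full-or-partial $2,000 increments; reduction = 13 × $150 = $1,950, leaving $7,800.
Adoption Credit: $286,050 is at or above $188,300, so the credit is $0.
Total: $2,680 + $10,970 + $7,800 + $0 = $21,450.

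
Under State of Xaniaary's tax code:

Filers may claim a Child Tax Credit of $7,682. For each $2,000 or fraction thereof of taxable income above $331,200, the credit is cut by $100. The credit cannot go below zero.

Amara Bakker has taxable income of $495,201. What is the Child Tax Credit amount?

$0

Child Tax Credit: income exceeds $331,200 by $164,001 → 83 increments × $100 = $8,300 ≥ base, so the credit is $0.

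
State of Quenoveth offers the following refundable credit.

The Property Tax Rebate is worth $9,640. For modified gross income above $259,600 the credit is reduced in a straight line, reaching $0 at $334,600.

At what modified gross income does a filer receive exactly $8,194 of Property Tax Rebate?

$270,850

$8,194 is 8,194/9,640 of the full $9,640, so 1,446/9,640 of the $75,000 range has been used: income = $259,600 + $75,000 × 1,446/9,640 = $270,850.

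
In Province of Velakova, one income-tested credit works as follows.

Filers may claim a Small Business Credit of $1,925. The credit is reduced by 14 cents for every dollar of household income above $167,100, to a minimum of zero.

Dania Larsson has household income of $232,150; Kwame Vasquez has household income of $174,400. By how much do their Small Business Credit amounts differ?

$903

Dania ($232,150): Small Business Credit: 14% of the $65,050 excess over $167,100 is $9,107 ≥ base, so the credit is $0.
Kwame ($174,400): Small Business Credit: 14% of the $7,300 excess over $167,100 is $1,022; credit = $1,925 − $1,022 = $903.
Difference: |$0 − $903| = $903.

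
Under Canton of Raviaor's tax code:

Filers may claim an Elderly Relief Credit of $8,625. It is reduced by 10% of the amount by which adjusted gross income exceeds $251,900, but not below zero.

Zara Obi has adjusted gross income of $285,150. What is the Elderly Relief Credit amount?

$5,300

Elderly Relief Credit: 10% of the $33,250 excess over $251,900 is $3,325; credit = $8,625 − $3,325 = $5,300.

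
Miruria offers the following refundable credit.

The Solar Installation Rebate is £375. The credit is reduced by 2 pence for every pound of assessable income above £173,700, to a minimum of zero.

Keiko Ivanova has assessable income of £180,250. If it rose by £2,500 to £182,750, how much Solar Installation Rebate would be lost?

£50

At £180,250 — 2% of the £6,550 excess over £173,700 is £131; credit = £375 − £131 = £244.
At £182,750 — 2% of the £9,050 excess over £173,700 is £181; credit = £375 − £181 = £194.
Lost: £244 − £194 = £50.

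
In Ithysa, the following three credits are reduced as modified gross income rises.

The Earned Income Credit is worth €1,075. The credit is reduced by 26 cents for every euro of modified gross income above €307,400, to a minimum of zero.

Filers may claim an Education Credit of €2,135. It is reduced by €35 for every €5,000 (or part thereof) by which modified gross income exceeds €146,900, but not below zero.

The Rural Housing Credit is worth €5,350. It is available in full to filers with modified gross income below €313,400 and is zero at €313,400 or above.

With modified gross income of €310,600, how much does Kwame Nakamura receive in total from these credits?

€6,573

Earned Income Credit: 26% of the €3,200 excess over €307,400 is €832; credit = €1,075 − €832 = €243.
Education Credit: income exceeds €146,900 by €163,700, which is 33 full-or-partial €5,000 increments; reduction = 33 × €35 = €1,155, leaving €980.
Rural Housing Credit: €310,600 is below the €313,400 cutoff, so the full €5,350 applies.
Total: €243 + €980 + €5,350 = €6,573.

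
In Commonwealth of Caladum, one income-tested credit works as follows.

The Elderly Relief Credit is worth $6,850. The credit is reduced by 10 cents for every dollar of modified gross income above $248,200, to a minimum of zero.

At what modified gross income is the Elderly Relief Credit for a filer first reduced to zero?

The credit falls by 10% of each dollar above $248,200, so it reaches zero when the excess is $6,850 / 10% = $68,500: income = $248,200 + $68,500 = $316,700.

$316,700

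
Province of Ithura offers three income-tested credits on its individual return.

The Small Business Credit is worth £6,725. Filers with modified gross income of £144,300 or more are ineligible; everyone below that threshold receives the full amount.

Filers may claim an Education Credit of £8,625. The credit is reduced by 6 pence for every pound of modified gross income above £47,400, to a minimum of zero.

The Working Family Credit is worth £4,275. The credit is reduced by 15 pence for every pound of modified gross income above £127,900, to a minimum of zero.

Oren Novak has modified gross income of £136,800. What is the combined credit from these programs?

Small Business Credit: £136,800 is below the £144,300 cutoff, so the full £6,725 applies.
Education Credit: 6% of the £89,400 excess over £47,400 is £5,364; credit = £8,625 − £5,364 = £3,261.
Working Family Credit: 15% of the £8,900 excess over £127,900 is £1,335; credit = £4,275 − £1,335 = £2,940.
Total: £6,725 + £3,261 + £2,940 = £12,926.

£12,926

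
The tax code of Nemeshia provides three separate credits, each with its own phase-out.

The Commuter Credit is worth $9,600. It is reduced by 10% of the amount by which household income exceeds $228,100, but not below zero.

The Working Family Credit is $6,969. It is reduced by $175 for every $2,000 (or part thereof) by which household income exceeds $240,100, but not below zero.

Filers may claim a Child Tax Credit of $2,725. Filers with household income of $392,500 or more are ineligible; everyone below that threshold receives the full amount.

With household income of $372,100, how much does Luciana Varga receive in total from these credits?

Commuter Credit: 10% of the $144,000 excess over $228,100 is $14,400 ≥ base, so the credit is $0.
Working Family Credit: income exceeds $240,100 by $132,000 → 66 increments × $175 = $11,550 ≥ base, so the credit is $0.
Child Tax Credit: $372,100 is below the $392,500 cutoff, so the full $2,725 applies.
Total: $0 + $0 + $2,725 = $2,725.

$2,725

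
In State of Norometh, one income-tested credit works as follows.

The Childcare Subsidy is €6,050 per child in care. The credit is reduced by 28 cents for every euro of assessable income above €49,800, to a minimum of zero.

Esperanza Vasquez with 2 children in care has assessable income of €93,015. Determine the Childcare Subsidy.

€0

Childcare Subsidy: base = 2 × €6,050 = €12,100. 28% of the €43,215 excess over €49,800 is €12,100.20 ≥ base, so the credit is €0.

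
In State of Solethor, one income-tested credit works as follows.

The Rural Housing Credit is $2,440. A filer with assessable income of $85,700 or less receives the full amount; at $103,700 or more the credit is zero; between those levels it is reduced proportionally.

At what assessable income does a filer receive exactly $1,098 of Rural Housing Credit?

$95,600

$1,098 is 1,098/2,440 of the full $2,440, so 1,342/2,440 of the $18,000 range has been used: income = $85,700 + $18,000 × 1,342/2,440 = $95,600.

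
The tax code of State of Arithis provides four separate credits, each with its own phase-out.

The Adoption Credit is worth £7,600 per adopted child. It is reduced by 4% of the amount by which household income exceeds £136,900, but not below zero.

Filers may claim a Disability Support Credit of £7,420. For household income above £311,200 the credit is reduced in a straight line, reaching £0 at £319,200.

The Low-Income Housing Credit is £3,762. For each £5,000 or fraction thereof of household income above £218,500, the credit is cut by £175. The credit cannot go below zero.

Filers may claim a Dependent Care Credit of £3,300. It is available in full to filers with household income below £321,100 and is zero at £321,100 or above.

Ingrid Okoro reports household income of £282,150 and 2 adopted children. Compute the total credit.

Adoption Credit: base = 2 × £7,600 = £15,200. 4% of the £145,250 excess over £136,900 is £5,810; credit = £15,200 − £5,810 = £9,390.
Disability Support Credit: £282,150 is at or below the £311,200 threshold, so the full £7,420 applies.
Low-Income Housing Credit: income exceeds £218,500 by £63,650, which is 13 full-or-partial £5,000 increments; reduction = 13 × £175 = £2,275, leaving £1,487.
Dependent Care Credit: £282,150 is below the £321,100 cutoff, so the full £3,300 applies.
Total: £9,390 + £7,420 + £1,487 + £3,300 = £21,597.

£21,597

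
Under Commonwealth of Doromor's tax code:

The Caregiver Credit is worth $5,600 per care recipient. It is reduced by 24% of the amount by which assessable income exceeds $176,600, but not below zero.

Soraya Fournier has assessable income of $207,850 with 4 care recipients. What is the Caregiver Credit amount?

$14,900

Caregiver Credit: base = 4 × $5,600 = $22,400. 24% of the $31,250 excess over $176,600 is $7,500; credit = $22,400 − $7,500 = $14,900.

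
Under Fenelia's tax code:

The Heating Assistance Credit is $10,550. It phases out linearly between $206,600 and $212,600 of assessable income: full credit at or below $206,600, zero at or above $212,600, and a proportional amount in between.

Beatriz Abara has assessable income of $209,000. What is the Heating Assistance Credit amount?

Heating Assistance Credit: $209,000 is $2,400 into a $6,000 phase-out range, leaving 3,600/6,000 of the credit: $10,550 × 3,600/6,000 = $6,330.

$6,330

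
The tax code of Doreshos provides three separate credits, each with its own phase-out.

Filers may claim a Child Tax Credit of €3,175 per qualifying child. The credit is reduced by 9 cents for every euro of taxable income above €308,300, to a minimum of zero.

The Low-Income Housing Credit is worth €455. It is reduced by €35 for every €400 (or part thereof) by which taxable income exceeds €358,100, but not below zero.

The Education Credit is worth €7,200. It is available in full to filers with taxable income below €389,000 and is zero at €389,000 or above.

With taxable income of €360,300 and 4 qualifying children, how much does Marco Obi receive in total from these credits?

€15,465

Child Tax Credit: base = 4 × €3,175 = €12,700. 9% of the €52,000 excess over €308,300 is €4,680; credit = €12,700 − €4,680 = €8,020.
Low-Income Housing Credit: income exceeds €358,100 by €2,200, which is 6 full-or-partial €400 increments; reduction = 6 × €35 = €210, leaving €245.
Education Credit: €360,300 is below the €389,000 cutoff, so the full €7,200 applies.
Total: €8,020 + €245 + €7,200 = €15,465.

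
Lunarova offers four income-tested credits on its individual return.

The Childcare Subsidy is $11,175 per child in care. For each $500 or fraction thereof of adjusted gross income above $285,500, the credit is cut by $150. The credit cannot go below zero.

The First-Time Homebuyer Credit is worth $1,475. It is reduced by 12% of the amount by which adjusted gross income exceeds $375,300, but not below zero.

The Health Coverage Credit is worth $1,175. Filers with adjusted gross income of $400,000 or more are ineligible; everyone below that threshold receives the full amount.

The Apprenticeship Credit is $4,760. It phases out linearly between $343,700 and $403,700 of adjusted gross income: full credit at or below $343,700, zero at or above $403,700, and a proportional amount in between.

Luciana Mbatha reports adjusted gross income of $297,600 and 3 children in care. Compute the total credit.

Childcare Subsidy: base = 3 × $11,175 = $33,525. income exceeds $285,500 by $12,100, which is 25 full-or-partial $500 increments; reduction = 25 × $150 = $3,750, leaving $29,775.
First-Time Homebuyer Credit: $297,600 is at or below the $375,300 threshold, so the full $1,475 applies.
Health Coverage Credit: $297,600 is below the $400,000 cutoff, so the full $1,175 applies.
Apprenticeship Credit: $297,600 is at or below the $343,700 threshold, so the full $4,760 applies.
Total: $29,775 + $1,475 + $1,175 + $4,760 = $37,185.

$37,185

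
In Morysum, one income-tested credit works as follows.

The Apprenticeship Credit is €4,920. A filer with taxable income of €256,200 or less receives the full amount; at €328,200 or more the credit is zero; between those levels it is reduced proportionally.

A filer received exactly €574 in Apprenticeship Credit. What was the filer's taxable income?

€319,800

€574 is 574/4,920 of the full €4,920, so 4,346/4,920 of the €72,000 range has been used: income = €256,200 + €72,000 × 4,346/4,920 = €319,800.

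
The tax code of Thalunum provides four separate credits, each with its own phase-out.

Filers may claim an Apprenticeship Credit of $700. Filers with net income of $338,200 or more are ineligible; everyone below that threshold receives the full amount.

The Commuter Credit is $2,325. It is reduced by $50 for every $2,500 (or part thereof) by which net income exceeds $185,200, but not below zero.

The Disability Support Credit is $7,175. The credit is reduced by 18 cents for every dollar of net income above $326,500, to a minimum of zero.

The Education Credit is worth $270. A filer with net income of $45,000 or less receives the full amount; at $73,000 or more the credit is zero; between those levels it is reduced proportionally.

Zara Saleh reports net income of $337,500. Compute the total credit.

$5,895

Apprenticeship Credit: $337,500 is below the $338,200 cutoff, so the full $700 applies.
Commuter Credit: income exceeds $185,200 by $152,300 → 61 increments × $50 = $3,050 ≥ base, so the credit is $0.
Disability Support Credit: 18% of the $11,000 excess over $326,500 is $1,980; credit = $7,175 − $1,980 = $5,195.
Education Credit: $337,500 is at or above $73,000, so the credit is $0.
Total: $700 + $0 + $5,195 + $0 = $5,895.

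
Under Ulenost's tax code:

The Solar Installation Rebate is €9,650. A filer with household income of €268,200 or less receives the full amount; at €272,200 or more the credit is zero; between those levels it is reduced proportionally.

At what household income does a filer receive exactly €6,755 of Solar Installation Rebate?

€6,755 is 6,755/9,650 of the full €9,650, so 2,895/9,650 of the €4,000 range has been used: income = €268,200 + €4,000 × 2,895/9,650 = €269,400.

€269,400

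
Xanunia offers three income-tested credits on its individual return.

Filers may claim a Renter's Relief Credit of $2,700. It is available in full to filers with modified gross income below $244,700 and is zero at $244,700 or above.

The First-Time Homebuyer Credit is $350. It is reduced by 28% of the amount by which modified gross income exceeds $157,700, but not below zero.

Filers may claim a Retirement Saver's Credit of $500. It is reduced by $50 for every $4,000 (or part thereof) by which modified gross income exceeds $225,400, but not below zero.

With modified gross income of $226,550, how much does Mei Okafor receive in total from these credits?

$3,150

Renter's Relief Credit: $226,550 is below the $244,700 cutoff, so the full $2,700 applies.
First-Time Homebuyer Credit: 28% of the $68,850 excess over $157,700 is $19,278 ≥ base, so the credit is $0.
Retirement Saver's Credit: income exceeds $225,400 by $1,150, which is 1 full-or-partial $4,000 increment; reduction = 1 × $50 = $50, leaving $450.
Total: $2,700 + $0 + $450 = $3,150.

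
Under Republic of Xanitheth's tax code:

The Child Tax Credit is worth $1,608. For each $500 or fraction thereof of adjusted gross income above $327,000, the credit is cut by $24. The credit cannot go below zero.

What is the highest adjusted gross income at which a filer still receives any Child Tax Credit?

$360,000

After 66 increments the reduction is 66 × $24 = $1,584, leaving $24; one more increment wipes it out. Increment 66 ends at excess 66 × $500 = $33,000, so the highest qualifying income is $327,000 + $33,000 = $360,000.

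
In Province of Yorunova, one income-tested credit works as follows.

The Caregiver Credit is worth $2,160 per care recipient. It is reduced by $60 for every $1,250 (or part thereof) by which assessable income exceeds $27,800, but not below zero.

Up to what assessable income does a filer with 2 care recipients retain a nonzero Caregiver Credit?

Full credit = 2 × $2,160 = $4,320.
After 71 increments the reduction is 71 × $60 = $4,260, leaving $60; one more increment wipes it out. Increment 71 ends at excess 71 × $1,250 = $88,750, so the highest qualifying income is $27,800 + $88,750 = $116,550.

$116,550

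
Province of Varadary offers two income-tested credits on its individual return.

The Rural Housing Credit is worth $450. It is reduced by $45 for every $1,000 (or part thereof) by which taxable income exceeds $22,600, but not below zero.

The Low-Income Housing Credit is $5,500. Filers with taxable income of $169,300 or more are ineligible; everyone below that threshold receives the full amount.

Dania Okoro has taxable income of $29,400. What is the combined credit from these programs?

Rural Housing Credit: income exceeds $22,600 by $6,800, which is 7 full-or-partial $1,000 increments; reduction = 7 × $45 = $315, leaving $135.
Low-Income Housing Credit: $29,400 is below the $169,300 cutoff, so the full $5,500 applies.
Total: $135 + $5,500 = $5,635.

$5,635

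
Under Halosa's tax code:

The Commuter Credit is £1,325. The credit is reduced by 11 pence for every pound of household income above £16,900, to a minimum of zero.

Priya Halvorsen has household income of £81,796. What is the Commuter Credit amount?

£0

Commuter Credit: 11% of the £64,896 excess over £16,900 is £7,138.56 ≥ base, so the credit is £0.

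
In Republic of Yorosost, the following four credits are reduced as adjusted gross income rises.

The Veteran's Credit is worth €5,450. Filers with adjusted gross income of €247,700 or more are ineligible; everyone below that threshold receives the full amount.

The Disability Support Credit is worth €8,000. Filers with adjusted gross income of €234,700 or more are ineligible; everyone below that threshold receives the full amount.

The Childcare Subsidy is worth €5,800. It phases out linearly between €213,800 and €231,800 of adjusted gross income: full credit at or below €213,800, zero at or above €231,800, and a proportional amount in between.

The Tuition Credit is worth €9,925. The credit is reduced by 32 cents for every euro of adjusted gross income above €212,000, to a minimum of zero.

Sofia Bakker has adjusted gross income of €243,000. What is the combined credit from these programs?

€5,455

Veteran's Credit: €243,000 is below the €247,700 cutoff, so the full €5,450 applies.
Disability Support Credit: €243,000 meets or exceeds the €234,700 cutoff, so the credit is €0.
Childcare Subsidy: €243,000 is at or above €231,800, so the credit is €0.
Tuition Credit: 32% of the €31,000 excess over €212,000 is €9,920; credit = €9,925 − €9,920 = €5.
Total: €5,450 + €0 + €0 + €5 = €5,455.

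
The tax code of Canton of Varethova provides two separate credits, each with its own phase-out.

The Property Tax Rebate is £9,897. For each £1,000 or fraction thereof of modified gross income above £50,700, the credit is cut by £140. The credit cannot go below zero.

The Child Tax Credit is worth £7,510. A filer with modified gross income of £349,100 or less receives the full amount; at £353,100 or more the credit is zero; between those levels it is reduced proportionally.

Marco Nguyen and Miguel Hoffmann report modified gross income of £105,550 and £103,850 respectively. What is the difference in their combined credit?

Marco (£105,550): Property Tax Rebate: income exceeds £50,700 by £54,850, which is 55 full-or-partial £1,000 increments; reduction = 55 × £140 = £7,700, leaving £2,197. Child Tax Credit: £105,550 is at or below the £349,100 threshold, so the full £7,510 applies. total £2,197 + £7,510 = £9,707
Miguel (£103,850): Property Tax Rebate: income exceeds £50,700 by £53,150, which is 54 full-or-partial £1,000 increments; reduction = 54 × £140 = £7,560, leaving £2,337. Child Tax Credit: £103,850 is at or below the £349,100 threshold, so the full £7,510 applies. total £2,337 + £7,510 = £9,847
Difference: |£9,707 − £9,847| = £140.

£140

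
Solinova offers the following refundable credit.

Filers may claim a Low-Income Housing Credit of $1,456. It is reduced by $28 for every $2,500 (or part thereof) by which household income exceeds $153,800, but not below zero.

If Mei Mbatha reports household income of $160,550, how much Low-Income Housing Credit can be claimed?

Low-Income Housing Credit: income exceeds $153,800 by $6,750, which is 3 full-or-partial $2,500 increments; reduction = 3 × $28 = $84, leaving $1,372.

$1,372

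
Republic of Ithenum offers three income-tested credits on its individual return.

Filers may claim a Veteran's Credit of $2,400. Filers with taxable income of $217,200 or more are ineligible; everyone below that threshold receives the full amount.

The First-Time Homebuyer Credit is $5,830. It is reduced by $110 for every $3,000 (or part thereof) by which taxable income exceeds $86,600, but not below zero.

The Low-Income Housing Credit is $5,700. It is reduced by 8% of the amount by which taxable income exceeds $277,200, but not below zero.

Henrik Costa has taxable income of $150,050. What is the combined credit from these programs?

$11,510

Veteran's Credit: $150,050 is below the $217,200 cutoff, so the full $2,400 applies.
First-Time Homebuyer Credit: income exceeds $86,600 by $63,450, which is 22 full-or-partial $3,000 increments; reduction = 22 × $110 = $2,420, leaving $3,410.
Low-Income Housing Credit: $150,050 is at or below the $277,200 threshold, so the full $5,700 applies.
Total: $2,400 + $3,410 + $5,700 = $11,510.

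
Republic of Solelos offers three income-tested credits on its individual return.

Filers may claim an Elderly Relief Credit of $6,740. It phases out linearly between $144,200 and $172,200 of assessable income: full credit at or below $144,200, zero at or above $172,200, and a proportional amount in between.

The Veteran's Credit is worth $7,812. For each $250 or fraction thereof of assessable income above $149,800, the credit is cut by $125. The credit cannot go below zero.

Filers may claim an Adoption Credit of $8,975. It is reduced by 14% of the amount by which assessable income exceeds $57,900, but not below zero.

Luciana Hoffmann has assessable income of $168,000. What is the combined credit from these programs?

Elderly Relief Credit: $168,000 is $23,800 into a $28,000 phase-out range, leaving 4,200/28,000 of the credit: $6,740 × 4,200/28,000 = $1,011.
Veteran's Credit: income exceeds $149,800 by $18,200 → 73 increments × $125 = $9,125 ≥ base, so the credit is $0.
Adoption Credit: 14% of the $110,100 excess over $57,900 is $15,414 ≥ base, so the credit is $0.
Total: $1,011 + $0 + $0 = $1,011.

$1,011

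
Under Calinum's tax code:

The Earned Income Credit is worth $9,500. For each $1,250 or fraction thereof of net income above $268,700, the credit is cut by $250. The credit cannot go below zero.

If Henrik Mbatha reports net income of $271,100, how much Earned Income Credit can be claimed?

$9,000

Earned Income Credit: income exceeds $268,700 by $2,400, which is 2 full-or-partial $1,250 increments; reduction = 2 × $250 = $500, leaving $9,000.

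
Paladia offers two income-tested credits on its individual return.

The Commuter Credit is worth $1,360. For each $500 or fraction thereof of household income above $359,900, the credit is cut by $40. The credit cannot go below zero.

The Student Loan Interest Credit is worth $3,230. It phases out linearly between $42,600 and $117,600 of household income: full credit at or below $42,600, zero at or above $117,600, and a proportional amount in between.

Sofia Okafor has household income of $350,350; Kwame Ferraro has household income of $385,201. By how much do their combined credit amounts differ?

Sofia ($350,350): Commuter Credit: $350,350 is at or below the $359,900 threshold, so the full $1,360 applies. Student Loan Interest Credit: $350,350 is at or above $117,600, so the credit is $0. total $1,360 + $0 = $1,360
Kwame ($385,201): Commuter Credit: income exceeds $359,900 by $25,301 → 51 increments × $40 = $2,040 ≥ base, so the credit is $0. Student Loan Interest Credit: $385,201 is at or above $117,600, so the credit is $0. total $0 + $0 = $0
Difference: |$1,360 − $0| = $1,360.

$1,360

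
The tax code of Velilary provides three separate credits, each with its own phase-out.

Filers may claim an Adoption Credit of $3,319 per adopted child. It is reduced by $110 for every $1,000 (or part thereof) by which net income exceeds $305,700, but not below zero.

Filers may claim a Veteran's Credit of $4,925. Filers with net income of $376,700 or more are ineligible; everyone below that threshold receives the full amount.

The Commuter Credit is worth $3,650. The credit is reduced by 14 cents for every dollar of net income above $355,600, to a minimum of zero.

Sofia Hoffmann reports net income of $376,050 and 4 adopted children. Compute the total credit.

Adoption Credit: base = 4 × $3,319 = $13,276. income exceeds $305,700 by $70,350, which is 71 full-or-partial $1,000 increments; reduction = 71 × $110 = $7,810, leaving $5,466.
Veteran's Credit: $376,050 is below the $376,700 cutoff, so the full $4,925 applies.
Commuter Credit: 14% of the $20,450 excess over $355,600 is $2,863; credit = $3,650 − $2,863 = $787.
Total: $5,466 + $4,925 + $787 = $11,178.

$11,178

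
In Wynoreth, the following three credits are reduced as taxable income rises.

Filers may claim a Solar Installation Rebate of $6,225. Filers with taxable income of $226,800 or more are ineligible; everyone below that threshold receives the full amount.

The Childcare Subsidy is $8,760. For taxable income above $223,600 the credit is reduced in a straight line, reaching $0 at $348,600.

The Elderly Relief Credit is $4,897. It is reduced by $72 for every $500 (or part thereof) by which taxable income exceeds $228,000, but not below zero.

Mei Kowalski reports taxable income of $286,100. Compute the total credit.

$4,380

Solar Installation Rebate: $286,100 meets or exceeds the $226,800 cutoff, so the credit is $0.
Childcare Subsidy: $286,100 is $62,500 into a $125,000 phase-out range, leaving 62,500/125,000 of the credit: $8,760 × 62,500/125,000 = $4,380.
Elderly Relief Credit: income exceeds $228,000 by $58,100 → 117 increments × $72 = $8,424 ≥ base, so the credit is $0.
Total: $0 + $4,380 + $0 = $4,380.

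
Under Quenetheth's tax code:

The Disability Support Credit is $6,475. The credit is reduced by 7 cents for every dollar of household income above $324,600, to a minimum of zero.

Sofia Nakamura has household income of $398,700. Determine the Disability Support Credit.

$1,288

Disability Support Credit: 7% of the $74,100 excess over $324,600 is $5,187; credit = $6,475 − $5,187 = $1,288.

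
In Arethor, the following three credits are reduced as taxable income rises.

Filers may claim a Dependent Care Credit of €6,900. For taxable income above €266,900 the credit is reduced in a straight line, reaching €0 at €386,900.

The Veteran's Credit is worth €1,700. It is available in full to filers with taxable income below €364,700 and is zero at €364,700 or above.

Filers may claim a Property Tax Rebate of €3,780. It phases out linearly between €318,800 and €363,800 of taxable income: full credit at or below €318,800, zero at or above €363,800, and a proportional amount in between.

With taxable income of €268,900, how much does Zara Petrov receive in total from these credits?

Dependent Care Credit: €268,900 is €2,000 into a €120,000 phase-out range, leaving 118,000/120,000 of the credit: €6,900 × 118,000/120,000 = €6,785.
Veteran's Credit: €268,900 is below the €364,700 cutoff, so the full €1,700 applies.
Property Tax Rebate: €268,900 is at or below the €318,800 threshold, so the full €3,780 applies.
Total: €6,785 + €1,700 + €3,780 = €12,265.

€12,265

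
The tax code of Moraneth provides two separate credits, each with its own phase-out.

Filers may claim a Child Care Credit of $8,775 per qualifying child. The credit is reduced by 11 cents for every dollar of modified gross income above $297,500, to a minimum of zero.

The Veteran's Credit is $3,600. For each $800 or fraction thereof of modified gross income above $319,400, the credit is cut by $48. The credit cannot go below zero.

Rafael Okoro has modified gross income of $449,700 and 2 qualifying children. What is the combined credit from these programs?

Child Care Credit: base = 2 × $8,775 = $17,550. 11% of the $152,200 excess over $297,500 is $16,742; credit = $17,550 − $16,742 = $808.
Veteran's Credit: income exceeds $319,400 by $130,300 → 163 increments × $48 = $7,824 ≥ base, so the credit is $0.
Total: $808 + $0 = $808.

$808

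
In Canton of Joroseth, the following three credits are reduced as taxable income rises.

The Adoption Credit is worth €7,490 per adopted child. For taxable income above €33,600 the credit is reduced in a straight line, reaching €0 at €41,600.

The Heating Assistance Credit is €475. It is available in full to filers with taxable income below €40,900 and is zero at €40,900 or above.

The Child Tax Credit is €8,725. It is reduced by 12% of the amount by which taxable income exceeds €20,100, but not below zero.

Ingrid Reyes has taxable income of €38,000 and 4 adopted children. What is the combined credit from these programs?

Adoption Credit: base = 4 × €7,490 = €29,960. €38,000 is €4,400 into a €8,000 phase-out range, leaving 3,600/8,000 of the credit: €29,960 × 3,600/8,000 = €13,482.
Heating Assistance Credit: €38,000 is below the €40,900 cutoff, so the full €475 applies.
Child Tax Credit: 12% of the €17,900 excess over €20,100 is €2,148; credit = €8,725 − €2,148 = €6,577.
Total: €13,482 + €475 + €6,577 = €20,534.

€20,534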